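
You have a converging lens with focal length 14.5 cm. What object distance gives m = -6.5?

16.7 cm

m = −d_i/d_o ⇒ d_i = −m·d_o.
1/f = 1/d_o + 1/d_i = 1/d_o − 1/(m·d_o) = (1 − 1/m)/d_o, so d_o = f(1 − 1/m) = (14.50)(1 − 1/(-6.5)) = 16.7 cm.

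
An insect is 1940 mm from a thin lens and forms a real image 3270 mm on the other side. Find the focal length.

f = 1220 mm (converging)

Real image ⇒ d_i = +3270 mm.
1/f = 1/d_o + 1/d_i = 1/(1940) + 1/(3270) = 0.0008213, so f = 1220 mm.
Since f is positive, the thin lens is converging.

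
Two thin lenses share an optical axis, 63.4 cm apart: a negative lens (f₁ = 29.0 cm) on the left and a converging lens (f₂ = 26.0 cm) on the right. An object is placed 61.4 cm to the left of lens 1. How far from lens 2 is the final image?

37.8 cm

Lens 1 is diverging, so f₁ = −29.0 cm.
Lens 1: 1/d_i1 = 1/f₁ − 1/d_o1 = 1/(-29.0) − 1/(61.4) = -0.05077, so d_i1 = -19.70 cm.
The intermediate image is 19.70 cm to the left of lens 1 (virtual), which is 63.4 − (-19.70) = 83.10 cm to the left of lens 2, so d_o2 = +83.10 cm.
Lens 2: 1/d_i2 = 1/f₂ − 1/d_o2 = 1/(26.0) − 1/(83.10) = 0.02643, so d_i2 = 37.8 cm.
The final image is real, 37.8 cm to the right of lens 2 (overall magnification ≈ -0.15).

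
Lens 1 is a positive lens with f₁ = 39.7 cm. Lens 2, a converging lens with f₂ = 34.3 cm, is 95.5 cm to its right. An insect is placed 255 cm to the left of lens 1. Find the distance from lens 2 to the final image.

Lens 1: 1/d_i1 = 1/f₁ − 1/d_o1 = 1/(39.7) − 1/(255) = 0.02127, so d_i1 = 47.02 cm.
The intermediate image is 47.02 cm to the right of lens 1, which is 95.5 − (47.02) = 48.48 cm to the left of lens 2, so d_o2 = +48.48 cm.
Lens 2: 1/d_i2 = 1/f₂ − 1/d_o2 = 1/(34.3) − 1/(48.48) = 0.008527, so d_i2 = 117 cm.
The final image is real, 117 cm to the right of lens 2 (overall magnification ≈ 0.45).

117 cm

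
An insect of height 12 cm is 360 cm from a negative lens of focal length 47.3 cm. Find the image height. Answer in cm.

1.39 cm

For a negative lens, f = -47.3 cm.
1/d_i = 1/f − 1/d_o = 1/(-47.30) − 1/(360) = -0.02392, so d_i = -41.81 cm.
m = −d_i/d_o = +0.1161.
|h_i| = |m|·h_o = 0.1161 × 12 = 1.39 cm. The image is virtual, upright and reduced, on the same side as the object.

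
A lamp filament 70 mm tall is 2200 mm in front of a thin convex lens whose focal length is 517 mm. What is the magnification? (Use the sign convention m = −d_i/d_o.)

m = -0.307

1/d_i = 1/f − 1/d_o = 1/(517.0) − 1/(2200) = 0.001480, so d_i = 675.8 mm.
m = −d_i/d_o = −(675.8)/(2200) = -0.307.
The image is real, inverted and reduced, on the far side of the lens.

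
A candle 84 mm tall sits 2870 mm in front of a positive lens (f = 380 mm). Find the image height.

1/d_i = 1/f − 1/d_o = 1/(380.0) − 1/(2870) = 0.002283, so d_i = 438.0 mm.
m = −d_i/d_o = -0.1526.
|h_i| = |m|·h_o = 0.1526 × 84 = 12.8 mm. The image is real, inverted and reduced, on the far side of the lens.

12.8 mm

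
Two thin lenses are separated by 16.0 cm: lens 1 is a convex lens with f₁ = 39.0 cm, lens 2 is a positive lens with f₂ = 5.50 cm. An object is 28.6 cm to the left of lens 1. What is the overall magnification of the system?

m = -0.175

Lens 1: 1/d_i1 = 1/(39.0) − 1/(28.6) = -0.009324, so d_i1 = -107.3 cm; m₁ = −d_i1/d_o1 = +3.752.
d_o2 = 16.0 − (-107.3) = 123.3 cm.
Lens 2: 1/d_i2 = 1/(5.50) − 1/(123.3) = 0.1737, so d_i2 = 5.757 cm; m₂ = −d_i2/d_o2 = -0.04669.
m = m₁·m₂ = (+3.752)(-0.04669) = -0.175.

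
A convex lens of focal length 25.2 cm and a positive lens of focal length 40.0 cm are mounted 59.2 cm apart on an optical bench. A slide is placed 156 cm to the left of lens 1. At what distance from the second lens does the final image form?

107 cm

Lens 1: 1/d_i1 = 1/f₁ − 1/d_o1 = 1/(25.2) − 1/(156) = 0.03327, so d_i1 = 30.06 cm.
The intermediate image is 30.06 cm to the right of lens 1, which is 59.2 − (30.06) = 29.14 cm to the left of lens 2, so d_o2 = +29.14 cm.
Lens 2: 1/d_i2 = 1/f₂ − 1/d_o2 = 1/(40.0) − 1/(29.14) = -0.009317, so d_i2 = -107 cm.
The final image is virtual, 107 cm to the left of lens 2 (overall magnification ≈ -0.71).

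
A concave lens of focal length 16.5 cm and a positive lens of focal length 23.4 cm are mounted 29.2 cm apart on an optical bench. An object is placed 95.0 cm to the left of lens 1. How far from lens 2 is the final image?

51.0 cm

Lens 1 is diverging, so f₁ = −16.5 cm.
Lens 1: 1/d_i1 = 1/f₁ − 1/d_o1 = 1/(-16.5) − 1/(95.0) = -0.07113, so d_i1 = -14.06 cm.
The intermediate image is 14.06 cm to the left of lens 1 (virtual), which is 29.2 − (-14.06) = 43.26 cm to the left of lens 2, so d_o2 = +43.26 cm.
Lens 2: 1/d_i2 = 1/f₂ − 1/d_o2 = 1/(23.4) − 1/(43.26) = 0.01962, so d_i2 = 51.0 cm.
The final image is real, 51.0 cm to the right of lens 2 (overall magnification ≈ -0.17).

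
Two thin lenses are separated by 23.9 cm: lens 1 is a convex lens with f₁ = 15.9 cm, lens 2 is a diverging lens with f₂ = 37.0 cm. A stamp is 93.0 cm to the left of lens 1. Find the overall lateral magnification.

Lens 1: 1/d_i1 = 1/(15.9) − 1/(93.0) = 0.05214, so d_i1 = 19.18 cm; m₁ = −d_i1/d_o1 = -0.2062.
d_o2 = 23.9 − (19.18) = 4.720 cm.
f₂ = −37.0 cm (diverging).
Lens 2: 1/d_i2 = 1/(-37.0) − 1/(4.720) = -0.2389, so d_i2 = -4.186 cm; m₂ = −d_i2/d_o2 = +0.8869.
m = m₁·m₂ = (-0.2062)(+0.8869) = -0.183.

m = -0.183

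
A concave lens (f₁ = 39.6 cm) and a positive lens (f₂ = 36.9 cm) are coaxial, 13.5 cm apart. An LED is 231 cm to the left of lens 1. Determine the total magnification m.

f₁ = −39.6 cm (diverging).
Lens 1: 1/d_i1 = 1/(-39.6) − 1/(231) = -0.02958, so d_i1 = -33.80 cm; m₁ = −d_i1/d_o1 = +0.1463.
d_o2 = 13.5 − (-33.80) = 47.30 cm.
Lens 2: 1/d_i2 = 1/(36.9) − 1/(47.30) = 0.005959, so d_i2 = 167.8 cm; m₂ = −d_i2/d_o2 = -3.548.
m = m₁·m₂ = (+0.1463)(-3.548) = -0.519.

m = -0.519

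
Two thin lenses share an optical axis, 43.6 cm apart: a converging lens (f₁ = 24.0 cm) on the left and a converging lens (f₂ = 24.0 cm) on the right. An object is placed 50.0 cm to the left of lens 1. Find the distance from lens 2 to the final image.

Lens 1: 1/d_i1 = 1/f₁ − 1/d_o1 = 1/(24.0) − 1/(50.0) = 0.02167, so d_i1 = 46.15 cm.
The intermediate image is 46.15 cm to the right of lens 1, which lies 2.550 cm to the right of lens 2 — a virtual object — so d_o2 = −2.550 cm.
Lens 2: 1/d_i2 = 1/f₂ − 1/d_o2 = 1/(24.0) − 1/(-2.550) = 0.4338, so d_i2 = 2.31 cm.
The final image is real, 2.31 cm to the right of lens 2 (overall magnification ≈ -0.83).

2.31 cm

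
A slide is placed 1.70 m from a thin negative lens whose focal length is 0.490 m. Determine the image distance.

0.380 m

For a negative lens, f = -0.490 m.
Lens equation: 1/s_i = 1/f − 1/s_o = 1/(-0.4900) − 1/(1.70) = -2.041 − 0.5882 = -2.629, so s_i = -0.380 m.
The image is virtual, upright and reduced, on the same side as the object.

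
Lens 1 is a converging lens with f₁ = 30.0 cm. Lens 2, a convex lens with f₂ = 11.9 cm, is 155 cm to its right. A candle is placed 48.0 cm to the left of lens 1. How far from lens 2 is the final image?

Lens 1: 1/d_i1 = 1/f₁ − 1/d_o1 = 1/(30.0) − 1/(48.0) = 0.01250, so d_i1 = 80.00 cm.
The intermediate image is 80.00 cm to the right of lens 1, which is 155 − (80.00) = 75.00 cm to the left of lens 2, so d_o2 = +75.00 cm.
Lens 2: 1/d_i2 = 1/f₂ − 1/d_o2 = 1/(11.9) − 1/(75.00) = 0.07070, so d_i2 = 14.1 cm.
The final image is real, 14.1 cm to the right of lens 2 (overall magnification ≈ 0.31).

14.1 cm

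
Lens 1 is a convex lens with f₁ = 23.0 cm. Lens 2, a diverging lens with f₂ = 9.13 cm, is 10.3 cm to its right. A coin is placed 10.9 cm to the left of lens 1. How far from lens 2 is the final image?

7.05 cm

Lens 1: 1/d_i1 = 1/f₁ − 1/d_o1 = 1/(23.0) − 1/(10.9) = -0.04826, so d_i1 = -20.72 cm.
The intermediate image is 20.72 cm to the left of lens 1 (virtual), which is 10.3 − (-20.72) = 31.02 cm to the left of lens 2, so d_o2 = +31.02 cm.
Lens 2 is diverging, so f₂ = −9.13 cm.
Lens 2: 1/d_i2 = 1/f₂ − 1/d_o2 = 1/(-9.13) − 1/(31.02) = -0.1418, so d_i2 = -7.05 cm.
The final image is virtual, 7.05 cm to the left of lens 2 (overall magnification ≈ 0.43).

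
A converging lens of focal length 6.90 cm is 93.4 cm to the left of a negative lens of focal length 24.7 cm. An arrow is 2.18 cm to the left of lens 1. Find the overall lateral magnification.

m = +0.298

Lens 1: 1/d_i1 = 1/(6.90) − 1/(2.18) = -0.3138, so d_i1 = -3.187 cm; m₁ = −d_i1/d_o1 = +1.462.
d_o2 = 93.4 − (-3.187) = 96.59 cm.
f₂ = −24.7 cm (diverging).
Lens 2: 1/d_i2 = 1/(-24.7) − 1/(96.59) = -0.05084, so d_i2 = -19.67 cm; m₂ = −d_i2/d_o2 = +0.2036.
m = m₁·m₂ = (+1.462)(+0.2036) = +0.298.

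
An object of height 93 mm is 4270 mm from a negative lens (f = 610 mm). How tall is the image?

For a negative lens, f = -610 mm.
1/d_i = 1/f − 1/d_o = 1/(-610.0) − 1/(4270) = -0.001874, so d_i = -533.8 mm.
m = −d_i/d_o = +0.1250.
|h_i| = |m|·h_o = 0.1250 × 93 = 11.6 mm. The image is virtual, upright and reduced, on the same side as the object.

11.6 mm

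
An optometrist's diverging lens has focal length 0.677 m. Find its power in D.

For a diverging lens, f = −0.677 m.
P = 1/f = 1/(-0.677 m) = -1.48 D.

P = -1.48 D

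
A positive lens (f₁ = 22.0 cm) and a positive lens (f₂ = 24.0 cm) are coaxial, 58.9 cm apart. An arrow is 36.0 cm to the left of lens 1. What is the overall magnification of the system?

Lens 1: 1/d_i1 = 1/(22.0) − 1/(36.0) = 0.01768, so d_i1 = 56.57 cm; m₁ = −d_i1/d_o1 = -1.571.
d_o2 = 58.9 − (56.57) = 2.330 cm.
Lens 2: 1/d_i2 = 1/(24.0) − 1/(2.330) = -0.3875, so d_i2 = -2.581 cm; m₂ = −d_i2/d_o2 = +1.108.
m = m₁·m₂ = (-1.571)(+1.108) = -1.74.

m = -1.74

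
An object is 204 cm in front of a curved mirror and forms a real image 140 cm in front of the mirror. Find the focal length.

Real image ⇒ d_i = +140 cm.
1/f = 1/d_o + 1/d_i = 1/(204) + 1/(140) = 0.01204, so f = 83.0 cm.
Since f is positive, the curved mirror is concave.

f = 83.0 cm (concave)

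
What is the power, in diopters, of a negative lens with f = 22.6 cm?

P = -4.42 D

For a negative lens, f = −22.6 cm.
f = -22.6 cm = -0.226 m.
P = 1/f = 1/(-0.226 m) = -4.42 D.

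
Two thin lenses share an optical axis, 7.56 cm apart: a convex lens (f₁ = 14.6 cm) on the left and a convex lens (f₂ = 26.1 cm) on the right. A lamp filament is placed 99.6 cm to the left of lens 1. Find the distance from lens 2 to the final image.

Lens 1: 1/d_i1 = 1/f₁ − 1/d_o1 = 1/(14.6) − 1/(99.6) = 0.05845, so d_i1 = 17.11 cm.
The intermediate image is 17.11 cm to the right of lens 1, which lies 9.550 cm to the right of lens 2 — a virtual object — so d_o2 = −9.550 cm.
Lens 2: 1/d_i2 = 1/f₂ − 1/d_o2 = 1/(26.1) − 1/(-9.550) = 0.1430, so d_i2 = 6.99 cm.
The final image is real, 6.99 cm to the right of lens 2 (overall magnification ≈ -0.13).

6.99 cm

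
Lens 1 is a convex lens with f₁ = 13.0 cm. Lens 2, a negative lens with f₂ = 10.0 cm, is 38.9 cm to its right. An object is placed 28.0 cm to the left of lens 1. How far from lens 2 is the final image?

Lens 1: 1/d_i1 = 1/f₁ − 1/d_o1 = 1/(13.0) − 1/(28.0) = 0.04121, so d_i1 = 24.27 cm.
The intermediate image is 24.27 cm to the right of lens 1, which is 38.9 − (24.27) = 14.63 cm to the left of lens 2, so d_o2 = +14.63 cm.
Lens 2 is diverging, so f₂ = −10.0 cm.
Lens 2: 1/d_i2 = 1/f₂ − 1/d_o2 = 1/(-10.0) − 1/(14.63) = -0.1684, so d_i2 = -5.94 cm.
The final image is virtual, 5.94 cm to the left of lens 2 (overall magnification ≈ -0.35).

5.94 cm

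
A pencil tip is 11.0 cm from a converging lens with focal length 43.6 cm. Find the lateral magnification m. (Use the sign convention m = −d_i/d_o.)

m = +1.34

1/d_i = 1/f − 1/d_o = 1/(43.60) − 1/(11.0) = -0.06797, so d_i = -14.71 cm.
m = −d_i/d_o = −(-14.71)/(11.0) = +1.34.
The image is virtual, upright and enlarged, on the same side as the object.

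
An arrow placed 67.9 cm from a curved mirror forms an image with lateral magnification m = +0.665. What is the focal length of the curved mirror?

m = −d_i/d_o ⇒ d_i = −m·d_o = −(+0.665)·(67.9) = -45.15 cm.
1/f = 1/d_o + 1/d_i = 1/(67.9) + 1/(-45.15) = -0.007421, so f = -135 cm.
Since f is negative, the curved mirror is convex.

f = -135 cm (convex)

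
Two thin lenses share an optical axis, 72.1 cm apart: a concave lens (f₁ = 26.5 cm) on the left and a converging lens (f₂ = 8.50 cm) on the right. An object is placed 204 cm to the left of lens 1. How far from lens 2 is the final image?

Lens 1 is diverging, so f₁ = −26.5 cm.
Lens 1: 1/d_i1 = 1/f₁ − 1/d_o1 = 1/(-26.5) − 1/(204) = -0.04264, so d_i1 = -23.45 cm.
The intermediate image is 23.45 cm to the left of lens 1 (virtual), which is 72.1 − (-23.45) = 95.55 cm to the left of lens 2, so d_o2 = +95.55 cm.
Lens 2: 1/d_i2 = 1/f₂ − 1/d_o2 = 1/(8.50) − 1/(95.55) = 0.1072, so d_i2 = 9.33 cm.
The final image is real, 9.33 cm to the right of lens 2 (overall magnification ≈ -0.011).

9.33 cm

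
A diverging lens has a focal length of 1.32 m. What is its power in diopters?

For a diverging lens, f = −1.32 m.
P = 1/f = 1/(-1.32 m) = -0.758 D.

P = -0.758 D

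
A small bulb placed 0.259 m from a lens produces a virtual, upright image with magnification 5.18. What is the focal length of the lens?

f = 0.321 m (converging)

m = −d_i/d_o ⇒ d_i = −m·d_o = −(+5.18)·(0.259) = -1.342 m.
1/f = 1/d_o + 1/d_i = 1/(0.259) + 1/(-1.342) = 3.116, so f = 0.321 m.
Since f is positive, the lens is converging.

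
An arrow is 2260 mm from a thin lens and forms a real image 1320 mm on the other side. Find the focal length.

f = 833 mm (converging)

Real image ⇒ d_i = +1320 mm.
1/f = 1/d_o + 1/d_i = 1/(2260) + 1/(1320) = 0.001200, so f = 833 mm.
Since f is positive, the thin lens is converging.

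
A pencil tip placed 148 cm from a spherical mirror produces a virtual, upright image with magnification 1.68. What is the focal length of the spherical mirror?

m = −d_i/d_o ⇒ d_i = −m·d_o = −(+1.68)·(148) = -248.6 cm.
1/f = 1/d_o + 1/d_i = 1/(148) + 1/(-248.6) = 0.002734, so f = 366 cm.
Since f is positive, the spherical mirror is concave.

f = 366 cm (concave)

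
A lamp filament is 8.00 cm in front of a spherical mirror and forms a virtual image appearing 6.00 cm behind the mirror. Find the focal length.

Virtual image ⇒ d_i = −6.00 cm.
1/f = 1/d_o + 1/d_i = 1/(8.00) + 1/(-6.00) = -0.04167, so f = -24.0 cm.
Since f is negative, the spherical mirror is convex.

f = -24.0 cm (convex)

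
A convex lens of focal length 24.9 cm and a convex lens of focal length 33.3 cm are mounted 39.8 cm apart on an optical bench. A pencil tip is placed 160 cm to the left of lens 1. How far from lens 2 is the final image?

14.9 cm

Lens 1: 1/d_i1 = 1/f₁ − 1/d_o1 = 1/(24.9) − 1/(160) = 0.03391, so d_i1 = 29.49 cm.
The intermediate image is 29.49 cm to the right of lens 1, which is 39.8 − (29.49) = 10.31 cm to the left of lens 2, so d_o2 = +10.31 cm.
Lens 2: 1/d_i2 = 1/f₂ − 1/d_o2 = 1/(33.3) − 1/(10.31) = -0.06696, so d_i2 = -14.9 cm.
The final image is virtual, 14.9 cm to the left of lens 2 (overall magnification ≈ -0.27).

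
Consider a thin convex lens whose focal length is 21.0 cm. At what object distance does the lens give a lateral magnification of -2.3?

30.1 cm

m = −d_i/d_o ⇒ d_i = −m·d_o.
1/f = 1/d_o + 1/d_i = 1/d_o − 1/(m·d_o) = (1 − 1/m)/d_o, so d_o = f(1 − 1/m) = (21.00)(1 − 1/(-2.3)) = 30.1 cm.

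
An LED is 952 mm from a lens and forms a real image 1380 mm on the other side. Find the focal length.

f = 563 mm (converging)

Real image ⇒ d_i = +1380 mm.
1/f = 1/d_o + 1/d_i = 1/(952) + 1/(1380) = 0.001775, so f = 563 mm.
Since f is positive, the lens is converging.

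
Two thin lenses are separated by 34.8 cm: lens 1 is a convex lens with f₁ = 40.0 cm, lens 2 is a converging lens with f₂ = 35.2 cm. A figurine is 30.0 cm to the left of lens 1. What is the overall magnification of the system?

m = -1.18

Lens 1: 1/d_i1 = 1/(40.0) − 1/(30.0) = -0.008333, so d_i1 = -120.0 cm; m₁ = −d_i1/d_o1 = +4.000.
d_o2 = 34.8 − (-120.0) = 154.8 cm.
Lens 2: 1/d_i2 = 1/(35.2) − 1/(154.8) = 0.02195, so d_i2 = 45.56 cm; m₂ = −d_i2/d_o2 = -0.2943.
m = m₁·m₂ = (+4.000)(-0.2943) = -1.18.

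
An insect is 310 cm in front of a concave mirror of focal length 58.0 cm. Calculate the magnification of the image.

m = -0.230

1/d_i = 1/f − 1/d_o = 1/(58.00) − 1/(310) = 0.01402, so d_i = 71.35 cm.
m = −d_i/d_o = −(71.35)/(310) = -0.230.
The image is real, inverted and reduced, in front of the mirror.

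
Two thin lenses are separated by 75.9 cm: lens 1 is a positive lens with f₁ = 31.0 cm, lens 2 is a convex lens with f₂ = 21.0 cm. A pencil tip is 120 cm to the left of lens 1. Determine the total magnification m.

Lens 1: 1/d_i1 = 1/(31.0) − 1/(120) = 0.02392, so d_i1 = 41.80 cm; m₁ = −d_i1/d_o1 = -0.3483.
d_o2 = 75.9 − (41.80) = 34.10 cm.
Lens 2: 1/d_i2 = 1/(21.0) − 1/(34.10) = 0.01829, so d_i2 = 54.66 cm; m₂ = −d_i2/d_o2 = -1.603.
m = m₁·m₂ = (-0.3483)(-1.603) = +0.558.

m = +0.558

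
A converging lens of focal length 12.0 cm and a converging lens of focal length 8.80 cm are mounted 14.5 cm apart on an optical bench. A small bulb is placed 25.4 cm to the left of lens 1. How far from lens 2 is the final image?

4.26 cm

Lens 1: 1/d_i1 = 1/f₁ − 1/d_o1 = 1/(12.0) − 1/(25.4) = 0.04396, so d_i1 = 22.75 cm.
The intermediate image is 22.75 cm to the right of lens 1, which lies 8.250 cm to the right of lens 2 — a virtual object — so d_o2 = −8.250 cm.
Lens 2: 1/d_i2 = 1/f₂ − 1/d_o2 = 1/(8.80) − 1/(-8.250) = 0.2348, so d_i2 = 4.26 cm.
The final image is real, 4.26 cm to the right of lens 2 (overall magnification ≈ -0.46).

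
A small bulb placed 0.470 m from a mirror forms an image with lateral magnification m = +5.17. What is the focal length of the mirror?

m = −d_i/d_o ⇒ d_i = −m·d_o = −(+5.17)·(0.470) = -2.430 m.
1/f = 1/d_o + 1/d_i = 1/(0.470) + 1/(-2.430) = 1.716, so f = 0.583 m.
Since f is positive, the mirror is concave.

f = 0.583 m (concave)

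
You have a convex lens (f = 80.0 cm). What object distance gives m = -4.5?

m = −d_i/d_o ⇒ d_i = −m·d_o.
1/f = 1/d_o + 1/d_i = 1/d_o − 1/(m·d_o) = (1 − 1/m)/d_o, so d_o = f(1 − 1/m) = (80.00)(1 − 1/(-4.5)) = 97.8 cm.

97.8 cm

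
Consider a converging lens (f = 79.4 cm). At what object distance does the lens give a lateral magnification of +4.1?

60.0 cm

m = −d_i/d_o ⇒ d_i = −m·d_o.
1/f = 1/d_o + 1/d_i = 1/d_o − 1/(m·d_o) = (1 − 1/m)/d_o, so d_o = f(1 − 1/m) = (79.40)(1 − 1/(+4.1)) = 60.0 cm.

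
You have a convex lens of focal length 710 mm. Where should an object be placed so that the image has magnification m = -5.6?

m = −d_i/d_o ⇒ d_i = −m·d_o.
1/f = 1/d_o + 1/d_i = 1/d_o − 1/(m·d_o) = (1 − 1/m)/d_o, so d_o = f(1 − 1/m) = (710.0)(1 − 1/(-5.6)) = 837 mm.

837 mm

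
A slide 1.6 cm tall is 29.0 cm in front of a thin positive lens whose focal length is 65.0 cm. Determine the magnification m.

1/d_i = 1/f − 1/d_o = 1/(65.00) − 1/(29.0) = -0.01910, so d_i = -52.36 cm.
m = −d_i/d_o = −(-52.36)/(29.0) = +1.81.
The image is virtual, upright and enlarged, on the same side as the object.

m = +1.81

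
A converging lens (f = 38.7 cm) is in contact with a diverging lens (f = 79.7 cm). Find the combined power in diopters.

P₁ = 1/f₁ = 1/(0.387 m) = +2.584 D; P₂ = 1/f₂ = 1/(-0.797 m) = -1.255 D.
For thin lenses in contact, P = P₁ + P₂ = (+2.584) + (-1.255) = +1.33 D.

P = +1.33 D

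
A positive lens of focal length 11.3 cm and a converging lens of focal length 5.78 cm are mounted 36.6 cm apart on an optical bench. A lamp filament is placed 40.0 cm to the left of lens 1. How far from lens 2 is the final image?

Lens 1: 1/d_i1 = 1/f₁ − 1/d_o1 = 1/(11.3) − 1/(40.0) = 0.06350, so d_i1 = 15.75 cm.
The intermediate image is 15.75 cm to the right of lens 1, which is 36.6 − (15.75) = 20.85 cm to the left of lens 2, so d_o2 = +20.85 cm.
Lens 2: 1/d_i2 = 1/f₂ − 1/d_o2 = 1/(5.78) − 1/(20.85) = 0.1250, so d_i2 = 8.00 cm.
The final image is real, 8.00 cm to the right of lens 2 (overall magnification ≈ 0.15).

8.00 cm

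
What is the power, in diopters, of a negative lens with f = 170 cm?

P = -0.588 D

For a negative lens, f = −170 cm.
f = -170 cm = -1.70 m.
P = 1/f = 1/(-1.70 m) = -0.588 D.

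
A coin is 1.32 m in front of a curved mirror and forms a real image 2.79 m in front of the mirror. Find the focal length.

f = 0.896 m (concave)

Real image ⇒ d_i = +2.79 m.
1/f = 1/d_o + 1/d_i = 1/(1.32) + 1/(2.79) = 1.116, so f = 0.896 m.
Since f is positive, the curved mirror is concave.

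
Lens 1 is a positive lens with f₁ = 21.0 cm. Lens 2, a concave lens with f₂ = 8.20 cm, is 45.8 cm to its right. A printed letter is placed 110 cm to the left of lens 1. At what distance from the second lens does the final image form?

Lens 1: 1/d_i1 = 1/f₁ − 1/d_o1 = 1/(21.0) − 1/(110) = 0.03853, so d_i1 = 25.96 cm.
The intermediate image is 25.96 cm to the right of lens 1, which is 45.8 − (25.96) = 19.84 cm to the left of lens 2, so d_o2 = +19.84 cm.
Lens 2 is diverging, so f₂ = −8.20 cm.
Lens 2: 1/d_i2 = 1/f₂ − 1/d_o2 = 1/(-8.20) − 1/(19.84) = -0.1724, so d_i2 = -5.80 cm.
The final image is virtual, 5.80 cm to the left of lens 2 (overall magnification ≈ -0.069).

5.80 cm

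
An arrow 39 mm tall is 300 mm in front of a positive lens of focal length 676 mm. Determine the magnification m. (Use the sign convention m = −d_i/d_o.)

1/d_i = 1/f − 1/d_o = 1/(676.0) − 1/(300) = -0.001854, so d_i = -539.4 mm.
m = −d_i/d_o = −(-539.4)/(300) = +1.80.
The image is virtual, upright and enlarged, on the same side as the object.

m = +1.80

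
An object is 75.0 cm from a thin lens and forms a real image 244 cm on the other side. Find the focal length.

f = 57.4 cm (converging)

Real image ⇒ d_i = +244 cm.
1/f = 1/d_o + 1/d_i = 1/(75.0) + 1/(244) = 0.01743, so f = 57.4 cm.
Since f is positive, the thin lens is converging.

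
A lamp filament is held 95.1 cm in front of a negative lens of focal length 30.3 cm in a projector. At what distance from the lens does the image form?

For a negative lens, f = -30.3 cm.
Lens equation: 1/s_i = 1/f − 1/s_o = 1/(-30.30) − 1/(95.1) = -0.03300 − 0.01052 = -0.04352, so s_i = -23.0 cm.
The image is virtual, upright and reduced, on the same side as the object.

23.0 cm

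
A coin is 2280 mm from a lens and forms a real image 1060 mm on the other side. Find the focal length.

Real image ⇒ d_i = +1060 mm.
1/f = 1/d_o + 1/d_i = 1/(2280) + 1/(1060) = 0.001382, so f = 724 mm.
Since f is positive, the lens is converging.

f = 724 mm (converging)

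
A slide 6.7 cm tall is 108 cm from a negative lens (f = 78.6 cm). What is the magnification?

m = +0.421

For a negative lens, f = -78.6 cm.
1/d_i = 1/f − 1/d_o = 1/(-78.60) − 1/(108) = -0.02198, so d_i = -45.49 cm.
m = −d_i/d_o = −(-45.49)/(108) = +0.421.
The image is virtual, upright and reduced, on the same side as the object.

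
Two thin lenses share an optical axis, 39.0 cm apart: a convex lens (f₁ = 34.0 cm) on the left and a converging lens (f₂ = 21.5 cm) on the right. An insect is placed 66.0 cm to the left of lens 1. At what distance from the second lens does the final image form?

Lens 1: 1/d_i1 = 1/f₁ − 1/d_o1 = 1/(34.0) − 1/(66.0) = 0.01426, so d_i1 = 70.12 cm.
The intermediate image is 70.12 cm to the right of lens 1, which lies 31.12 cm to the right of lens 2 — a virtual object — so d_o2 = −31.12 cm.
Lens 2: 1/d_i2 = 1/f₂ − 1/d_o2 = 1/(21.5) − 1/(-31.12) = 0.07865, so d_i2 = 12.7 cm.
The final image is real, 12.7 cm to the right of lens 2 (overall magnification ≈ -0.43).

12.7 cm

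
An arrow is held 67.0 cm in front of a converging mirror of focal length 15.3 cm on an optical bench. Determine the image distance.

Mirror equation: 1/v = 1/f − 1/u = 1/(15.30) − 1/(67.0) = 0.06536 − 0.01493 = 0.05043, so v = 19.8 cm.
The image is real, inverted and reduced, in front of the mirror.

19.8 cm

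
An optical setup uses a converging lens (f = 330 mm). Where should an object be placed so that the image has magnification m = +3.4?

233 mm

m = −d_i/d_o ⇒ d_i = −m·d_o.
1/f = 1/d_o + 1/d_i = 1/d_o − 1/(m·d_o) = (1 − 1/m)/d_o, so d_o = f(1 − 1/m) = (330.0)(1 − 1/(+3.4)) = 233 mm.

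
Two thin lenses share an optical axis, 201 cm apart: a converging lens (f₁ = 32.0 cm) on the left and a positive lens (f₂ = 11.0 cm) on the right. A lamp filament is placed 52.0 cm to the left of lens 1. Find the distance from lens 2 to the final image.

12.1 cm

Lens 1: 1/d_i1 = 1/f₁ − 1/d_o1 = 1/(32.0) − 1/(52.0) = 0.01202, so d_i1 = 83.20 cm.
The intermediate image is 83.20 cm to the right of lens 1, which is 201 − (83.20) = 117.8 cm to the left of lens 2, so d_o2 = +117.8 cm.
Lens 2: 1/d_i2 = 1/f₂ − 1/d_o2 = 1/(11.0) − 1/(117.8) = 0.08242, so d_i2 = 12.1 cm.
The final image is real, 12.1 cm to the right of lens 2 (overall magnification ≈ 0.16).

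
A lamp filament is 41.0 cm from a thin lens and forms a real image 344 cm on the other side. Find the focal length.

Real image ⇒ d_i = +344 cm.
1/f = 1/d_o + 1/d_i = 1/(41.0) + 1/(344) = 0.02730, so f = 36.6 cm.
Since f is positive, the thin lens is converging.

f = 36.6 cm (converging)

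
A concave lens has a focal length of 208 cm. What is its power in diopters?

P = -0.481 D

For a concave lens, f = −208 cm.
f = -208 cm = -2.08 m.
P = 1/f = 1/(-2.08 m) = -0.481 D.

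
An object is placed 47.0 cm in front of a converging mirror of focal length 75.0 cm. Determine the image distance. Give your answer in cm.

126 cm

Mirror equation: 1/d_i = 1/f − 1/d_o = 1/(75.00) − 1/(47.0) = 0.01333 − 0.02128 = -0.007943, so d_i = -126 cm.
The image is virtual, upright and enlarged, behind the mirror.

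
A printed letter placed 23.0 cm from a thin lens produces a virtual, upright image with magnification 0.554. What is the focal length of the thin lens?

m = −d_i/d_o ⇒ d_i = −m·d_o = −(+0.554)·(23.0) = -12.74 cm.
1/f = 1/d_o + 1/d_i = 1/(23.0) + 1/(-12.74) = -0.03501, so f = -28.6 cm.
Since f is negative, the thin lens is diverging.

f = -28.6 cm (diverging)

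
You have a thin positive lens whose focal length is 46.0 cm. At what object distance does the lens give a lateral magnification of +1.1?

4.18 cm

m = −d_i/d_o ⇒ d_i = −m·d_o.
1/f = 1/d_o + 1/d_i = 1/d_o − 1/(m·d_o) = (1 − 1/m)/d_o, so d_o = f(1 − 1/m) = (46.00)(1 − 1/(+1.1)) = 4.18 cm.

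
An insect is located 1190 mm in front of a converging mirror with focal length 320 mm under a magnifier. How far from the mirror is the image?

438 mm

Mirror equation: 1/v = 1/f − 1/u = 1/(320.0) − 1/(1190) = 0.003125 − 0.0008403 = 0.002285, so v = 438 mm.
The image is real, inverted and reduced, in front of the mirror.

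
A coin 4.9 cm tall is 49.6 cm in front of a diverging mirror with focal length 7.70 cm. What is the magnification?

m = +0.134

For a diverging mirror, f = -7.70 cm.
1/d_i = 1/f − 1/d_o = 1/(-7.700) − 1/(49.6) = -0.1500, so d_i = -6.665 cm.
m = −d_i/d_o = −(-6.665)/(49.6) = +0.134.
The image is virtual, upright and reduced, behind the mirror.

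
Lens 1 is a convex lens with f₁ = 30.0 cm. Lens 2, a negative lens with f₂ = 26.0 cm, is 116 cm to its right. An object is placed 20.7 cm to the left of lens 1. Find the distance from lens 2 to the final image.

Lens 1: 1/d_i1 = 1/f₁ − 1/d_o1 = 1/(30.0) − 1/(20.7) = -0.01498, so d_i1 = -66.77 cm.
The intermediate image is 66.77 cm to the left of lens 1 (virtual), which is 116 − (-66.77) = 182.8 cm to the left of lens 2, so d_o2 = +182.8 cm.
Lens 2 is diverging, so f₂ = −26.0 cm.
Lens 2: 1/d_i2 = 1/f₂ − 1/d_o2 = 1/(-26.0) − 1/(182.8) = -0.04393, so d_i2 = -22.8 cm.
The final image is virtual, 22.8 cm to the left of lens 2 (overall magnification ≈ 0.40).

22.8 cm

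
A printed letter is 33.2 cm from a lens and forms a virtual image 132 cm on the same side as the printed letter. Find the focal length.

f = 44.4 cm (converging)

Virtual image ⇒ d_i = −132 cm.
1/f = 1/d_o + 1/d_i = 1/(33.2) + 1/(-132) = 0.02254, so f = 44.4 cm.
Since f is positive, the lens is converging.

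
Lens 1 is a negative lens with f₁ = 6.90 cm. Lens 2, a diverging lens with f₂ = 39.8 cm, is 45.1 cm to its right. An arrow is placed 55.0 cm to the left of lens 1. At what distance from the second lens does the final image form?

22.4 cm

Lens 1 is diverging, so f₁ = −6.90 cm.
Lens 1: 1/d_i1 = 1/f₁ − 1/d_o1 = 1/(-6.90) − 1/(55.0) = -0.1631, so d_i1 = -6.131 cm.
The intermediate image is 6.131 cm to the left of lens 1 (virtual), which is 45.1 − (-6.131) = 51.23 cm to the left of lens 2, so d_o2 = +51.23 cm.
Lens 2 is diverging, so f₂ = −39.8 cm.
Lens 2: 1/d_i2 = 1/f₂ − 1/d_o2 = 1/(-39.8) − 1/(51.23) = -0.04465, so d_i2 = -22.4 cm.
The final image is virtual, 22.4 cm to the left of lens 2 (overall magnification ≈ 0.049).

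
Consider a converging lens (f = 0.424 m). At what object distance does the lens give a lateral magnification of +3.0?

0.283 m

m = −d_i/d_o ⇒ d_i = −m·d_o.
1/f = 1/d_o + 1/d_i = 1/d_o − 1/(m·d_o) = (1 − 1/m)/d_o, so d_o = f(1 − 1/m) = (0.4240)(1 − 1/(+3.0)) = 0.283 m.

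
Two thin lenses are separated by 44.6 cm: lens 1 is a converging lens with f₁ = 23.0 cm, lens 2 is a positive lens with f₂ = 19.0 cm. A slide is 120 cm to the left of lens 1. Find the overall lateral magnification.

Lens 1: 1/d_i1 = 1/(23.0) − 1/(120) = 0.03514, so d_i1 = 28.45 cm; m₁ = −d_i1/d_o1 = -0.2371.
d_o2 = 44.6 − (28.45) = 16.15 cm.
Lens 2: 1/d_i2 = 1/(19.0) − 1/(16.15) = -0.009288, so d_i2 = -107.7 cm; m₂ = −d_i2/d_o2 = +6.667.
m = m₁·m₂ = (-0.2371)(+6.667) = -1.58.

m = -1.58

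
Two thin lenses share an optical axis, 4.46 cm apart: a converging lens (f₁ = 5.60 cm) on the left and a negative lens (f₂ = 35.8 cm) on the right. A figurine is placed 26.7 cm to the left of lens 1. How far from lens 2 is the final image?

2.83 cm

Lens 1: 1/d_i1 = 1/f₁ − 1/d_o1 = 1/(5.60) − 1/(26.7) = 0.1411, so d_i1 = 7.086 cm.
The intermediate image is 7.086 cm to the right of lens 1, which lies 2.626 cm to the right of lens 2 — a virtual object — so d_o2 = −2.626 cm.
Lens 2 is diverging, so f₂ = −35.8 cm.
Lens 2: 1/d_i2 = 1/f₂ − 1/d_o2 = 1/(-35.8) − 1/(-2.626) = 0.3529, so d_i2 = 2.83 cm.
The final image is real, 2.83 cm to the right of lens 2 (overall magnification ≈ -0.29).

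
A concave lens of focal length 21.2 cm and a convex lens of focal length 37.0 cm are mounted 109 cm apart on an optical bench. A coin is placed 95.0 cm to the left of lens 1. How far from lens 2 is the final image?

Lens 1 is diverging, so f₁ = −21.2 cm.
Lens 1: 1/d_i1 = 1/f₁ − 1/d_o1 = 1/(-21.2) − 1/(95.0) = -0.05770, so d_i1 = -17.33 cm.
The intermediate image is 17.33 cm to the left of lens 1 (virtual), which is 109 − (-17.33) = 126.3 cm to the left of lens 2, so d_o2 = +126.3 cm.
Lens 2: 1/d_i2 = 1/f₂ − 1/d_o2 = 1/(37.0) − 1/(126.3) = 0.01911, so d_i2 = 52.3 cm.
The final image is real, 52.3 cm to the right of lens 2 (overall magnification ≈ -0.076).

52.3 cm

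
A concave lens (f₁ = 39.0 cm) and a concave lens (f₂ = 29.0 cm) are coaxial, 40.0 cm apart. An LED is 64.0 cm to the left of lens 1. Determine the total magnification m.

f₁ = −39.0 cm (diverging).
Lens 1: 1/d_i1 = 1/(-39.0) − 1/(64.0) = -0.04127, so d_i1 = -24.23 cm; m₁ = −d_i1/d_o1 = +0.3786.
d_o2 = 40.0 − (-24.23) = 64.23 cm.
f₂ = −29.0 cm (diverging).
Lens 2: 1/d_i2 = 1/(-29.0) − 1/(64.23) = -0.05005, so d_i2 = -19.98 cm; m₂ = −d_i2/d_o2 = +0.3111.
m = m₁·m₂ = (+0.3786)(+0.3111) = +0.118.

m = +0.118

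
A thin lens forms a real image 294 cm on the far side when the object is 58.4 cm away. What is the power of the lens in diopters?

P = +2.05 D

d_i = +294 cm.
1/f = 1/d_o + 1/d_i = 1/(58.4) + 1/(294) = 0.02052 cm⁻¹.
f = 48.72 cm = 0.4872 m, so P = 1/f = +2.05 D.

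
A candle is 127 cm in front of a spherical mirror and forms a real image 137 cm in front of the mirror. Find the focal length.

Real image ⇒ d_i = +137 cm.
1/f = 1/d_o + 1/d_i = 1/(127) + 1/(137) = 0.01517, so f = 65.9 cm.
Since f is positive, the spherical mirror is concave.

f = 65.9 cm (concave)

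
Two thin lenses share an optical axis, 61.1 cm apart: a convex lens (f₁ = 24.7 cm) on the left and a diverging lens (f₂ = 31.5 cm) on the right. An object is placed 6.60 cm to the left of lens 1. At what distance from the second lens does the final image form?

21.7 cm

Lens 1: 1/d_i1 = 1/f₁ − 1/d_o1 = 1/(24.7) − 1/(6.60) = -0.1110, so d_i1 = -9.007 cm.
The intermediate image is 9.007 cm to the left of lens 1 (virtual), which is 61.1 − (-9.007) = 70.11 cm to the left of lens 2, so d_o2 = +70.11 cm.
Lens 2 is diverging, so f₂ = −31.5 cm.
Lens 2: 1/d_i2 = 1/f₂ − 1/d_o2 = 1/(-31.5) − 1/(70.11) = -0.04601, so d_i2 = -21.7 cm.
The final image is virtual, 21.7 cm to the left of lens 2 (overall magnification ≈ 0.42).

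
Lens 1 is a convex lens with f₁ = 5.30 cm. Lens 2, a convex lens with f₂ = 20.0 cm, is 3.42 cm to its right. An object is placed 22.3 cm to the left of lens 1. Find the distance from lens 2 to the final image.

3.00 cm

Lens 1: 1/d_i1 = 1/f₁ − 1/d_o1 = 1/(5.30) − 1/(22.3) = 0.1438, so d_i1 = 6.952 cm.
The intermediate image is 6.952 cm to the right of lens 1, which lies 3.532 cm to the right of lens 2 — a virtual object — so d_o2 = −3.532 cm.
Lens 2: 1/d_i2 = 1/f₂ − 1/d_o2 = 1/(20.0) − 1/(-3.532) = 0.3331, so d_i2 = 3.00 cm.
The final image is real, 3.00 cm to the right of lens 2 (overall magnification ≈ -0.26).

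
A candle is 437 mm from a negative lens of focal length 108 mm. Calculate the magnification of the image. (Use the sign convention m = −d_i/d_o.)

For a negative lens, f = -108 mm.
1/d_i = 1/f − 1/d_o = 1/(-108.0) − 1/(437) = -0.01155, so d_i = -86.60 mm.
m = −d_i/d_o = −(-86.60)/(437) = +0.198.
The image is virtual, upright and reduced, on the same side as the object.

m = +0.198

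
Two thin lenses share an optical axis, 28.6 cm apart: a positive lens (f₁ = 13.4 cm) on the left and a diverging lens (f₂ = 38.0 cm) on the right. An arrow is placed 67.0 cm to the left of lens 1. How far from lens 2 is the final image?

Lens 1: 1/d_i1 = 1/f₁ − 1/d_o1 = 1/(13.4) − 1/(67.0) = 0.05970, so d_i1 = 16.75 cm.
The intermediate image is 16.75 cm to the right of lens 1, which is 28.6 − (16.75) = 11.85 cm to the left of lens 2, so d_o2 = +11.85 cm.
Lens 2 is diverging, so f₂ = −38.0 cm.
Lens 2: 1/d_i2 = 1/f₂ − 1/d_o2 = 1/(-38.0) − 1/(11.85) = -0.1107, so d_i2 = -9.03 cm.
The final image is virtual, 9.03 cm to the left of lens 2 (overall magnification ≈ -0.19).

9.03 cm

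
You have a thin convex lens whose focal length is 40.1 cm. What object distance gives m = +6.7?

34.1 cm

m = −d_i/d_o ⇒ d_i = −m·d_o.
1/f = 1/d_o + 1/d_i = 1/d_o − 1/(m·d_o) = (1 − 1/m)/d_o, so d_o = f(1 − 1/m) = (40.10)(1 − 1/(+6.7)) = 34.1 cm.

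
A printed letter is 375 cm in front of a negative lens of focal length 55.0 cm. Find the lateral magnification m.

m = +0.128

For a negative lens, f = -55.0 cm.
1/d_i = 1/f − 1/d_o = 1/(-55.00) − 1/(375) = -0.02085, so d_i = -47.97 cm.
m = −d_i/d_o = −(-47.97)/(375) = +0.128.
The image is virtual, upright and reduced, on the same side as the object.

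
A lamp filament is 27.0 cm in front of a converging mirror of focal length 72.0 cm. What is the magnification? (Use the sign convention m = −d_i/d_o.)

1/d_i = 1/f − 1/d_o = 1/(72.00) − 1/(27.0) = -0.02315, so d_i = -43.20 cm.
m = −d_i/d_o = −(-43.20)/(27.0) = +1.60.
The image is virtual, upright and enlarged, behind the mirror.

m = +1.60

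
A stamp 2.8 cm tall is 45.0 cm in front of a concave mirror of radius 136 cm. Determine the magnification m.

m = +2.96

f = R/2 = 136/2 = 68.00 cm.
1/d_i = 1/f − 1/d_o = 1/(68.00) − 1/(45.0) = -0.007516, so d_i = -133.0 cm.
m = −d_i/d_o = −(-133.0)/(45.0) = +2.96.
The image is virtual, upright and enlarged, behind the mirror.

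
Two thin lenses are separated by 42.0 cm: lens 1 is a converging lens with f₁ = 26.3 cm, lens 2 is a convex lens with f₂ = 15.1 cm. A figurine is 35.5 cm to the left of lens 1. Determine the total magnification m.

Lens 1: 1/d_i1 = 1/(26.3) − 1/(35.5) = 0.009854, so d_i1 = 101.5 cm; m₁ = −d_i1/d_o1 = -2.859.
d_o2 = 42.0 − (101.5) = -59.50 cm (virtual object).
Lens 2: 1/d_i2 = 1/(15.1) − 1/(-59.50) = 0.08303, so d_i2 = 12.04 cm; m₂ = −d_i2/d_o2 = +0.2024.
m = m₁·m₂ = (-2.859)(+0.2024) = -0.579.

m = -0.579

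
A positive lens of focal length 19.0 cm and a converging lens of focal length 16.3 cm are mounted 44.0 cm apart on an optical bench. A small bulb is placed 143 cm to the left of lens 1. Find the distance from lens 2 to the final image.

Lens 1: 1/d_i1 = 1/f₁ − 1/d_o1 = 1/(19.0) − 1/(143) = 0.04564, so d_i1 = 21.91 cm.
The intermediate image is 21.91 cm to the right of lens 1, which is 44.0 − (21.91) = 22.09 cm to the left of lens 2, so d_o2 = +22.09 cm.
Lens 2: 1/d_i2 = 1/f₂ − 1/d_o2 = 1/(16.3) − 1/(22.09) = 0.01608, so d_i2 = 62.2 cm.
The final image is real, 62.2 cm to the right of lens 2 (overall magnification ≈ 0.43).

62.2 cm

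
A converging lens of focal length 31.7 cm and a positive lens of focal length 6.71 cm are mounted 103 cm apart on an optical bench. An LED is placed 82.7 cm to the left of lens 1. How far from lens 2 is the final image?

Lens 1: 1/d_i1 = 1/f₁ − 1/d_o1 = 1/(31.7) − 1/(82.7) = 0.01945, so d_i1 = 51.40 cm.
The intermediate image is 51.40 cm to the right of lens 1, which is 103 − (51.40) = 51.60 cm to the left of lens 2, so d_o2 = +51.60 cm.
Lens 2: 1/d_i2 = 1/f₂ − 1/d_o2 = 1/(6.71) − 1/(51.60) = 0.1297, so d_i2 = 7.71 cm.
The final image is real, 7.71 cm to the right of lens 2 (overall magnification ≈ 0.093).

7.71 cm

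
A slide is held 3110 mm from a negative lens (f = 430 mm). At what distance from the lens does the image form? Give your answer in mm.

378 mm

For a negative lens, f = -430 mm.
Thin-lens equation: 1/d_i = 1/f − 1/d_o = 1/(-430.0) − 1/(3110) = -0.002326 − 0.0003215 = -0.002647, so d_i = -378 mm.
The image is virtual, upright and reduced, on the same side as the object.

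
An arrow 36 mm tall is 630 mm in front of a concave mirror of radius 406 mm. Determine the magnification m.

m = -0.475

f = R/2 = 406/2 = 203.0 mm.
1/d_i = 1/f − 1/d_o = 1/(203.0) − 1/(630) = 0.003339, so d_i = 299.5 mm.
m = −d_i/d_o = −(299.5)/(630) = -0.475.
The image is real, inverted and reduced, in front of the mirror.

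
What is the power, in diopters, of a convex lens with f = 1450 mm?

P = +0.690 D

f = 145 cm = 1.45 m.
P = 1/f = 1/(1.45 m) = +0.690 D.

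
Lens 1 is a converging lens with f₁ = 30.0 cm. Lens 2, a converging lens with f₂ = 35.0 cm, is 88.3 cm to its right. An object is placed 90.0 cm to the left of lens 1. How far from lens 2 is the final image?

183 cm

Lens 1: 1/d_i1 = 1/f₁ − 1/d_o1 = 1/(30.0) − 1/(90.0) = 0.02222, so d_i1 = 45.00 cm.
The intermediate image is 45.00 cm to the right of lens 1, which is 88.3 − (45.00) = 43.30 cm to the left of lens 2, so d_o2 = +43.30 cm.
Lens 2: 1/d_i2 = 1/f₂ − 1/d_o2 = 1/(35.0) − 1/(43.30) = 0.005477, so d_i2 = 183 cm.
The final image is real, 183 cm to the right of lens 2 (overall magnification ≈ 2.1).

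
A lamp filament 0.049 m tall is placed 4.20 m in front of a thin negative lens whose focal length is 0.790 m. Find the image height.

0.00776 m

For a negative lens, f = -0.790 m.
1/d_i = 1/f − 1/d_o = 1/(-0.7900) − 1/(4.20) = -1.504, so d_i = -0.6649 m.
m = −d_i/d_o = +0.1583.
|h_i| = |m|·h_o = 0.1583 × 0.049 = 0.00776 m. The image is virtual, upright and reduced, on the same side as the object.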